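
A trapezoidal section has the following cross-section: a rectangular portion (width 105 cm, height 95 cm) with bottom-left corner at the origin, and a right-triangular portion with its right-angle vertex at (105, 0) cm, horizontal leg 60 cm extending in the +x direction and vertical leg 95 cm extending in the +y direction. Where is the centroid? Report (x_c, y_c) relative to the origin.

x_c = 68.61 cm, y_c = 43.98 cm

rectangular portion: A = 105 × 95 = 9975.00, centroid at (52.50, 47.50).
triangular portion: A = ½·60·95 = 2850.00, centroid at (125.00, 31.67).
ΣA = 12825.00 cm²
ΣAx_c = (9975.00)(52.50) + (2850.00)(125.00) = 879937.50 cm³
ΣAy_c = (9975.00)(47.50) + (2850.00)(31.67) = 564062.50 cm³
x_c = 879937.50 / 12825.00 = 68.61 cm
y_c = 564062.50 / 12825.00 = 43.98 cm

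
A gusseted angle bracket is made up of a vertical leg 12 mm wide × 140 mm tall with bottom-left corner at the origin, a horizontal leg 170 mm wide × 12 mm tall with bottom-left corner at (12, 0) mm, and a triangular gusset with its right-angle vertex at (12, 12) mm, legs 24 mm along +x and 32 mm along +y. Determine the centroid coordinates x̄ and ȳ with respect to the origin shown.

x̄ = 52.54 mm, ȳ = 33.76 mm

Part | A | x̄ᵢ | ȳᵢ | A·x̄ᵢ | A·ȳᵢ
vertical leg | 1680.00 | 6.00 | 70.00 | 10080.00 | 117600.00
horizontal leg | 2040.00 | 97.00 | 6.00 | 197880.00 | 12240.00
gusset | 384.00 | 20.00 | 22.67 | 7680.00 | 8704.00
Σ | 4104.00 |  |  | 215640.00 | 138544.00
x̄ = 215640.00 / 4104.00 = 52.54 mm
ȳ = 138544.00 / 4104.00 = 33.76 mm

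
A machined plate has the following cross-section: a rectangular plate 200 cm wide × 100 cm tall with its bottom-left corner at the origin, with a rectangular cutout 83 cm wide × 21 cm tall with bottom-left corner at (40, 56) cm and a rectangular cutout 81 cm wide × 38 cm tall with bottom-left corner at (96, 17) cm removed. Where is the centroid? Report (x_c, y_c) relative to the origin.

Part | A | x̄ᵢ | ȳᵢ | A·x̄ᵢ | A·ȳᵢ
plate | 20000.00 | 100.00 | 50.00 | 2000000.00 | 1000000.00
hole 1 | -1743.00 | 81.50 | 66.50 | -142054.50 | -115909.50
hole 2 | -3078.00 | 136.50 | 36.00 | -420147.00 | -110808.00
Σ | 15179.00 |  |  | 1437798.50 | 773282.50
x_c = 1437798.50 / 15179.00 = 94.72 cm
y_c = 773282.50 / 15179.00 = 50.94 cm

x_c = 94.72 cm, y_c = 50.94 cm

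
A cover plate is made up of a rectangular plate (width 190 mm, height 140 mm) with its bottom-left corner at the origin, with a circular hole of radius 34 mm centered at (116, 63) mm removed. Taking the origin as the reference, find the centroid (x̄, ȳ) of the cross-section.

Part | A | x̄ᵢ | ȳᵢ | A·x̄ᵢ | A·ȳᵢ
plate | 26600.00 | 95.00 | 70.00 | 2527000.00 | 1862000.00
hole | -3631.68 | 116.00 | 63.00 | -421275.01 | -228795.91
Σ | 22968.32 |  |  | 2105724.99 | 1633204.09
x̄ = 2105724.99 / 22968.32 = 91.68 mm
ȳ = 1633204.09 / 22968.32 = 71.11 mm

x̄ = 91.68 mm, ȳ = 71.11 mm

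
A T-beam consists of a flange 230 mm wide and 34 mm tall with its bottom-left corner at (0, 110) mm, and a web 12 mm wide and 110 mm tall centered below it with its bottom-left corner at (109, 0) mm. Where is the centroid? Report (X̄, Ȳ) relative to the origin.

X̄ = 115.00 mm, Ȳ = 116.60 mm

web: A = 12 × 110 = 1320.00, centroid at (115.00, 55.00).
flange: A = 230 × 34 = 7820.00, centroid at (115.00, 127.00).
ΣA = 9140.00 mm², ΣAX̄ = 1051100.00 mm³, ΣAȲ = 1065740.00 mm³.
X̄ = 1051100.00/9140.00 = 115.00 mm; Ȳ = 1065740.00/9140.00 = 116.60 mm.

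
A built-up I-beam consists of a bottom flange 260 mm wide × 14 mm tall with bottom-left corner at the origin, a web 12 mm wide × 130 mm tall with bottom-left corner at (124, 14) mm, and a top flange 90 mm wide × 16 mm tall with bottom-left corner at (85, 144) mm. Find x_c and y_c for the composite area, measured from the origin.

x_c = 130.00 mm, y_c = 55.36 mm

bottom flange: A = 260 × 14 = 3640.00, centroid at (130.00, 7.00).
web: A = 12 × 130 = 1560.00, centroid at (130.00, 79.00).
top flange: A = 90 × 16 = 1440.00, centroid at (130.00, 152.00).
ΣA = 6640.00 mm², ΣAx_c = 863200.00 mm³, ΣAy_c = 367600.00 mm³.
x_c = 863200.00/6640.00 = 130.00 mm; y_c = 367600.00/6640.00 = 55.36 mm.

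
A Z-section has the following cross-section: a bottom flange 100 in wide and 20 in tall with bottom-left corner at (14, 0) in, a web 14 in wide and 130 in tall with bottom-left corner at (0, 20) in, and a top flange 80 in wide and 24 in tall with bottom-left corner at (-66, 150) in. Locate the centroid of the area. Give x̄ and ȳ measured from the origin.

Part | A | x̄ᵢ | ȳᵢ | A·x̄ᵢ | A·ȳᵢ
bottom flange | 2000.00 | 64.00 | 10.00 | 128000.00 | 20000.00
web | 1820.00 | 7.00 | 85.00 | 12740.00 | 154700.00
top flange | 1920.00 | -26.00 | 162.00 | -49920.00 | 311040.00
Σ | 5740.00 |  |  | 90820.00 | 485740.00
x̄ = 90820.00 / 5740.00 = 15.82 in
ȳ = 485740.00 / 5740.00 = 84.62 in

x̄ = 15.82 in, ȳ = 84.62 in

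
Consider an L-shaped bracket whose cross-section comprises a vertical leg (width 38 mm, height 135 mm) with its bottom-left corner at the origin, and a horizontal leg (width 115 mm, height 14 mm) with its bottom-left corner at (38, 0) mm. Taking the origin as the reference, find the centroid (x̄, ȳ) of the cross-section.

vertical leg: A = 38 × 135 = 5130.00, centroid at (19.00, 67.50).
horizontal leg: A = 115 × 14 = 1610.00, centroid at (95.50, 7.00).
ΣA = 6740.00 mm²
ΣAx̄ = (5130.00)(19.00) + (1610.00)(95.50) = 251225.00 mm³
ΣAȳ = (5130.00)(67.50) + (1610.00)(7.00) = 357545.00 mm³
x̄ = 251225.00 / 6740.00 = 37.27 mm
ȳ = 357545.00 / 6740.00 = 53.05 mm

x̄ = 37.27 mm, ȳ = 53.05 mm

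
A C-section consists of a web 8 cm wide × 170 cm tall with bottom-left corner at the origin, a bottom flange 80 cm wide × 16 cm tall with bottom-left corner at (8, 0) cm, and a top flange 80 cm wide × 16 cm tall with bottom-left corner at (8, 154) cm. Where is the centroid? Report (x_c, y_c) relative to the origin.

x_c = 32.73 cm, y_c = 85.00 cm

Part | A | x̄ᵢ | ȳᵢ | A·x̄ᵢ | A·ȳᵢ
web | 1360.00 | 4.00 | 85.00 | 5440.00 | 115600.00
bottom flange | 1280.00 | 48.00 | 8.00 | 61440.00 | 10240.00
top flange | 1280.00 | 48.00 | 162.00 | 61440.00 | 207360.00
Σ | 3920.00 |  |  | 128320.00 | 333200.00
x_c = 128320.00 / 3920.00 = 32.73 cm
y_c = 333200.00 / 3920.00 = 85.00 cm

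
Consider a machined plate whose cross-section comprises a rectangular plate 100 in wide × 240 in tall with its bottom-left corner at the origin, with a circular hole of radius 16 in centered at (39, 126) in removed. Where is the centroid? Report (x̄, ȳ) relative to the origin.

x̄ = 50.38 in, ȳ = 119.79 in

plate: A = 100 × 240 = 24000.00, centroid at (50.00, 120.00).
hole: A = −π·16² = -804.25, centroid at (39.00, 126.00).
ΣA = 23195.75 in², ΣAx̄ = 1168634.34 in³, ΣAȳ = 2778664.79 in³.
x̄ = 1168634.34/23195.75 = 50.38 in; ȳ = 2778664.79/23195.75 = 119.79 in.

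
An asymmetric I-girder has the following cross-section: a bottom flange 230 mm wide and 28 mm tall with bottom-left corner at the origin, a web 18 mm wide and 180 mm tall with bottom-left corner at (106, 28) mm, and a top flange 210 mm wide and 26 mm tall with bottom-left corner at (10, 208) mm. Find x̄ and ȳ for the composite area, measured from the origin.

x̄ = 115.00 mm, ȳ = 110.91 mm

Part | A | x̄ᵢ | ȳᵢ | A·x̄ᵢ | A·ȳᵢ
bottom flange | 6440.00 | 115.00 | 14.00 | 740600.00 | 90160.00
web | 3240.00 | 115.00 | 118.00 | 372600.00 | 382320.00
top flange | 5460.00 | 115.00 | 221.00 | 627900.00 | 1206660.00
Σ | 15140.00 |  |  | 1741100.00 | 1679140.00
x̄ = 1741100.00 / 15140.00 = 115.00 mm
ȳ = 1679140.00 / 15140.00 = 110.91 mm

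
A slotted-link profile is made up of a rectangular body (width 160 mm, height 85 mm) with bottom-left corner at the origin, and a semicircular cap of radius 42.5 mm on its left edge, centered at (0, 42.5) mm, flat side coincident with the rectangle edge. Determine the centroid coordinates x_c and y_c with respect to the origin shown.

rectangular body: A = 160 × 85 = 13600.00, centroid at (80.00, 42.50).
semicircular end: A = ½π·42.5² = 2837.25, centroid at (-18.04, 42.50).
ΣA = 16437.25 mm², ΣAx_c = 1036822.92 mm³, ΣAy_c = 698583.16 mm³.
x_c = 1036822.92/16437.25 = 63.08 mm; y_c = 698583.16/16437.25 = 42.50 mm.

x_c = 63.08 mm, y_c = 42.50 mm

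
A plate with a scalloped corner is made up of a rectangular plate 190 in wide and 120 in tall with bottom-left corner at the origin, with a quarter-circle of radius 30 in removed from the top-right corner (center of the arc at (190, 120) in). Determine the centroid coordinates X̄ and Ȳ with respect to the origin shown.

X̄ = 92.37 in, Ȳ = 58.49 in

Part | A | x̄ᵢ | ȳᵢ | A·x̄ᵢ | A·ȳᵢ
plate | 22800.00 | 95.00 | 60.00 | 2166000.00 | 1368000.00
removed quarter-circle | -706.86 | 177.27 | 107.27 | -125303.09 | -75823.00
Σ | 22093.14 |  |  | 2040696.91 | 1292177.00
X̄ = 2040696.91 / 22093.14 = 92.37 in
Ȳ = 1292177.00 / 22093.14 = 58.49 in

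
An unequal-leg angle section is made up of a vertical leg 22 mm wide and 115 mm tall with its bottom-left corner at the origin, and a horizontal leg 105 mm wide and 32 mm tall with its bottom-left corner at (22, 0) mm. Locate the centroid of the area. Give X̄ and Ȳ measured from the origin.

X̄ = 47.22 mm, Ȳ = 33.83 mm

Part | A | x̄ᵢ | ȳᵢ | A·x̄ᵢ | A·ȳᵢ
vertical leg | 2530.00 | 11.00 | 57.50 | 27830.00 | 145475.00
horizontal leg | 3360.00 | 74.50 | 16.00 | 250320.00 | 53760.00
Σ | 5890.00 |  |  | 278150.00 | 199235.00
X̄ = 278150.00 / 5890.00 = 47.22 mm
Ȳ = 199235.00 / 5890.00 = 33.83 mm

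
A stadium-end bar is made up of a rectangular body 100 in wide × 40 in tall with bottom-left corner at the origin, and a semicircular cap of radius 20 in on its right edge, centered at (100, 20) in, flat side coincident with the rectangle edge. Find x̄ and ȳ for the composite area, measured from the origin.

Part | A | x̄ᵢ | ȳᵢ | A·x̄ᵢ | A·ȳᵢ
rectangular body | 4000.00 | 50.00 | 20.00 | 200000.00 | 80000.00
semicircular end | 628.32 | 108.49 | 20.00 | 68165.19 | 12566.37
Σ | 4628.32 |  |  | 268165.19 | 92566.37
x̄ = 268165.19 / 4628.32 = 57.94 in
ȳ = 92566.37 / 4628.32 = 20.00 in

x̄ = 57.94 in, ȳ = 20.00 in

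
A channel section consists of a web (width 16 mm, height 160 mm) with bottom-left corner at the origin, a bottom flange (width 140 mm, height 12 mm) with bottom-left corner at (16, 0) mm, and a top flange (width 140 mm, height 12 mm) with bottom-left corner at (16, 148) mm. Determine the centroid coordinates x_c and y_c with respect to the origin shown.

Part | A | x̄ᵢ | ȳᵢ | A·x̄ᵢ | A·ȳᵢ
web | 2560.00 | 8.00 | 80.00 | 20480.00 | 204800.00
bottom flange | 1680.00 | 86.00 | 6.00 | 144480.00 | 10080.00
top flange | 1680.00 | 86.00 | 154.00 | 144480.00 | 258720.00
Σ | 5920.00 |  |  | 309440.00 | 473600.00
x_c = 309440.00 / 5920.00 = 52.27 mm
y_c = 473600.00 / 5920.00 = 80.00 mm

x_c = 52.27 mm, y_c = 80.00 mm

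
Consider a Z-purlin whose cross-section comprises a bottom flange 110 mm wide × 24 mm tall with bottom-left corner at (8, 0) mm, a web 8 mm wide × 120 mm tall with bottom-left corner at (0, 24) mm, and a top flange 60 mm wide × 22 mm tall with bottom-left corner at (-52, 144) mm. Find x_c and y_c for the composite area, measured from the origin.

Part | A | x̄ᵢ | ȳᵢ | A·x̄ᵢ | A·ȳᵢ
bottom flange | 2640.00 | 63.00 | 12.00 | 166320.00 | 31680.00
web | 960.00 | 4.00 | 84.00 | 3840.00 | 80640.00
top flange | 1320.00 | -22.00 | 155.00 | -29040.00 | 204600.00
Σ | 4920.00 |  |  | 141120.00 | 316920.00
x_c = 141120.00 / 4920.00 = 28.68 mm
y_c = 316920.00 / 4920.00 = 64.41 mm

x_c = 28.68 mm, y_c = 64.41 mm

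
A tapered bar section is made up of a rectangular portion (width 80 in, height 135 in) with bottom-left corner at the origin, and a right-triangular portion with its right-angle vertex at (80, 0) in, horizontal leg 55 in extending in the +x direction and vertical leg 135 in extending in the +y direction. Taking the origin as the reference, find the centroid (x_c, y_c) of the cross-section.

rectangular portion: A = 80 × 135 = 10800.00, centroid at (40.00, 67.50).
triangular portion: A = ½·55·135 = 3712.50, centroid at (98.33, 45.00).
ΣA = 14512.50 in², ΣAx_c = 797062.50 in³, ΣAy_c = 896062.50 in³.
x_c = 797062.50/14512.50 = 54.92 in; y_c = 896062.50/14512.50 = 61.74 in.

x_c = 54.92 in, y_c = 61.74 in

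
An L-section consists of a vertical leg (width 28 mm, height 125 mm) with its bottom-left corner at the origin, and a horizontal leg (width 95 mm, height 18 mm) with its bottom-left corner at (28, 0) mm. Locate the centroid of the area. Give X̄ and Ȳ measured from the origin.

vertical leg: A = 28 × 125 = 3500.00, centroid at (14.00, 62.50).
horizontal leg: A = 95 × 18 = 1710.00, centroid at (75.50, 9.00).
ΣA = 5210.00 mm², ΣAX̄ = 178105.00 mm³, ΣAȲ = 234140.00 mm³.
X̄ = 178105.00/5210.00 = 34.19 mm; Ȳ = 234140.00/5210.00 = 44.94 mm.

X̄ = 34.19 mm, Ȳ = 44.94 mm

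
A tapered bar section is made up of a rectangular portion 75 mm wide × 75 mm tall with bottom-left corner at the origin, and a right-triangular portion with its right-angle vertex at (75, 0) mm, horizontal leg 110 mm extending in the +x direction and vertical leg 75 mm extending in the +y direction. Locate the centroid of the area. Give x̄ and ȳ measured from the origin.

x̄ = 68.88 mm, ȳ = 32.21 mm

Part | A | x̄ᵢ | ȳᵢ | A·x̄ᵢ | A·ȳᵢ
rectangular portion | 5625.00 | 37.50 | 37.50 | 210937.50 | 210937.50
triangular portion | 4125.00 | 111.67 | 25.00 | 460625.00 | 103125.00
Σ | 9750.00 |  |  | 671562.50 | 314062.50
x̄ = 671562.50 / 9750.00 = 68.88 mm
ȳ = 314062.50 / 9750.00 = 32.21 mm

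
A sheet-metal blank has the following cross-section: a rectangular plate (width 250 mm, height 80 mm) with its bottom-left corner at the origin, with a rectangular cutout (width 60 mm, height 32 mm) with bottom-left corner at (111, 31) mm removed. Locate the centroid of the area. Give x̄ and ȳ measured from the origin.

plate: A = 250 × 80 = 20000.00, centroid at (125.00, 40.00).
hole: A = −(60 × 32) = -1920.00, centroid at (141.00, 47.00).
ΣA = 18080.00 mm², ΣAx̄ = 2229280.00 mm³, ΣAȳ = 709760.00 mm³.
x̄ = 2229280.00/18080.00 = 123.30 mm; ȳ = 709760.00/18080.00 = 39.26 mm.

x̄ = 123.30 mm, ȳ = 39.26 mm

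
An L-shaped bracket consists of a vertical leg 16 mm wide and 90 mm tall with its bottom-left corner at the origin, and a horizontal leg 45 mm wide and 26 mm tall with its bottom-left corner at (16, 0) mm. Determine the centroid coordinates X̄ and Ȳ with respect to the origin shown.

X̄ = 21.67 mm, Ȳ = 30.66 mm

vertical leg: A = 16 × 90 = 1440.00, centroid at (8.00, 45.00).
horizontal leg: A = 45 × 26 = 1170.00, centroid at (38.50, 13.00).
ΣA = 2610.00 mm², ΣAX̄ = 56565.00 mm³, ΣAȲ = 80010.00 mm³.
X̄ = 56565.00/2610.00 = 21.67 mm; Ȳ = 80010.00/2610.00 = 30.66 mm.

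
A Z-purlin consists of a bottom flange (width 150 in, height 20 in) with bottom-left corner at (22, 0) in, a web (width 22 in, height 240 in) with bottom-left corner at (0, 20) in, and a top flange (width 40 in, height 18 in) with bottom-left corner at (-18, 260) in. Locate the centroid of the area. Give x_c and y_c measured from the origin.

Part | A | x̄ᵢ | ȳᵢ | A·x̄ᵢ | A·ȳᵢ
bottom flange | 3000.00 | 97.00 | 10.00 | 291000.00 | 30000.00
web | 5280.00 | 11.00 | 140.00 | 58080.00 | 739200.00
top flange | 720.00 | 2.00 | 269.00 | 1440.00 | 193680.00
Σ | 9000.00 |  |  | 350520.00 | 962880.00
x_c = 350520.00 / 9000.00 = 38.95 in
y_c = 962880.00 / 9000.00 = 106.99 in

x_c = 38.95 in, y_c = 106.99 in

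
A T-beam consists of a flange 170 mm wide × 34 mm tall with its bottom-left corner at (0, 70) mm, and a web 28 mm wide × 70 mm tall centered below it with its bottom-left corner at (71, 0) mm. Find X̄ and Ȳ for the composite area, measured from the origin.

X̄ = 85.00 mm, Ȳ = 73.83 mm

Part | A | x̄ᵢ | ȳᵢ | A·x̄ᵢ | A·ȳᵢ
web | 1960.00 | 85.00 | 35.00 | 166600.00 | 68600.00
flange | 5780.00 | 85.00 | 87.00 | 491300.00 | 502860.00
Σ | 7740.00 |  |  | 657900.00 | 571460.00
X̄ = 657900.00 / 7740.00 = 85.00 mm
Ȳ = 571460.00 / 7740.00 = 73.83 mm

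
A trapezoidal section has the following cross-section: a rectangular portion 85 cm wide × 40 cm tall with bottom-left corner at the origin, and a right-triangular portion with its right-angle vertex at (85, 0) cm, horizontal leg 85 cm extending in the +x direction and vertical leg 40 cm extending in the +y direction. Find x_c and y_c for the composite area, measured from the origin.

rectangular portion: A = 85 × 40 = 3400.00, centroid at (42.50, 20.00).
triangular portion: A = ½·85·40 = 1700.00, centroid at (113.33, 13.33).
ΣA = 5100.00 cm²
ΣAx_c = (3400.00)(42.50) + (1700.00)(113.33) = 337166.67 cm³
ΣAy_c = (3400.00)(20.00) + (1700.00)(13.33) = 90666.67 cm³
x_c = 337166.67 / 5100.00 = 66.11 cm
y_c = 90666.67 / 5100.00 = 17.78 cm

x_c = 66.11 cm, y_c = 17.78 cm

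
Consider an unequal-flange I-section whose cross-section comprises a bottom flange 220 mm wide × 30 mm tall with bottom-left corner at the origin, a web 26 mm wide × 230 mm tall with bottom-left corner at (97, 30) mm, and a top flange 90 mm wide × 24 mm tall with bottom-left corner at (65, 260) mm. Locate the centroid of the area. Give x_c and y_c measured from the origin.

bottom flange: A = 220 × 30 = 6600.00, centroid at (110.00, 15.00).
web: A = 26 × 230 = 5980.00, centroid at (110.00, 145.00).
top flange: A = 90 × 24 = 2160.00, centroid at (110.00, 272.00).
ΣA = 14740.00 mm²
ΣAx_c = (6600.00)(110.00) + (5980.00)(110.00) + (2160.00)(110.00) = 1621400.00 mm³
ΣAy_c = (6600.00)(15.00) + (5980.00)(145.00) + (2160.00)(272.00) = 1553620.00 mm³
x_c = 1621400.00 / 14740.00 = 110.00 mm
y_c = 1553620.00 / 14740.00 = 105.40 mm

x_c = 110.00 mm, y_c = 105.40 mm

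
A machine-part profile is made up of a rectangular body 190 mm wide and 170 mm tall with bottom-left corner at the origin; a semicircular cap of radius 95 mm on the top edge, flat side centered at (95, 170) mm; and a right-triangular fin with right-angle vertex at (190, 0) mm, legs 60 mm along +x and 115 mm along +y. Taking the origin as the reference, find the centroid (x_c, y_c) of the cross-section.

rectangular body: A = 190 × 170 = 32300.00, centroid at (95.00, 85.00).
semicircular top: A = ½π·95² = 14176.44, centroid at (95.00, 210.32).
triangular fin: A = ½·60·115 = 3450.00, centroid at (210.00, 38.33).
ΣA = 49926.44 mm², ΣAx_c = 5139761.50 mm³, ΣAy_c = 5859327.60 mm³.
x_c = 5139761.50/49926.44 = 102.95 mm; y_c = 5859327.60/49926.44 = 117.36 mm.

x_c = 102.95 mm, y_c = 117.36 mm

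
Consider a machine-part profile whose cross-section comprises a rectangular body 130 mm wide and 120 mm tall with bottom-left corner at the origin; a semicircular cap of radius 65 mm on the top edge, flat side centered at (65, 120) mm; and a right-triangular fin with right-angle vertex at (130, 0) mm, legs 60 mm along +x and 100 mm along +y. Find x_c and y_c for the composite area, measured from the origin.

x_c = 75.10 mm, y_c = 79.86 mm

Part | A | x̄ᵢ | ȳᵢ | A·x̄ᵢ | A·ȳᵢ
rectangular body | 15600.00 | 65.00 | 60.00 | 1014000.00 | 936000.00
semicircular top | 6636.61 | 65.00 | 147.59 | 431379.94 | 979477.07
triangular fin | 3000.00 | 150.00 | 33.33 | 450000.00 | 100000.00
Σ | 25236.61 |  |  | 1895379.94 | 2015477.07
x_c = 1895379.94 / 25236.61 = 75.10 mm
y_c = 2015477.07 / 25236.61 = 79.86 mm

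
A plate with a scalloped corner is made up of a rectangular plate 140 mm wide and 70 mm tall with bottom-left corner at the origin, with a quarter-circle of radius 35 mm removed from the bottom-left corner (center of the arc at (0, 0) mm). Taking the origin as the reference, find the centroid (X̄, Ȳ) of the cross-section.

Part | A | x̄ᵢ | ȳᵢ | A·x̄ᵢ | A·ȳᵢ
plate | 9800.00 | 70.00 | 35.00 | 686000.00 | 343000.00
removed quarter-circle | -962.11 | 14.85 | 14.85 | -14291.67 | -14291.67
Σ | 8837.89 |  |  | 671708.33 | 328708.33
X̄ = 671708.33 / 8837.89 = 76.00 mm
Ȳ = 328708.33 / 8837.89 = 37.19 mm

X̄ = 76.00 mm, Ȳ = 37.19 mm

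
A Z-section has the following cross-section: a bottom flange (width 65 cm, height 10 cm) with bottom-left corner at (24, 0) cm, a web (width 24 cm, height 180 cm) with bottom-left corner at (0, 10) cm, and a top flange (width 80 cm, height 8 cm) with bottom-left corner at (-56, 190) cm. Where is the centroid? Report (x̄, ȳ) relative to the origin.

bottom flange: A = 65 × 10 = 650.00, centroid at (56.50, 5.00).
web: A = 24 × 180 = 4320.00, centroid at (12.00, 100.00).
top flange: A = 80 × 8 = 640.00, centroid at (-16.00, 194.00).
ΣA = 5610.00 cm²
ΣAx̄ = (650.00)(56.50) + (4320.00)(12.00) + (640.00)(-16.00) = 78325.00 cm³
ΣAȳ = (650.00)(5.00) + (4320.00)(100.00) + (640.00)(194.00) = 559410.00 cm³
x̄ = 78325.00 / 5610.00 = 13.96 cm
ȳ = 559410.00 / 5610.00 = 99.72 cm

x̄ = 13.96 cm, ȳ = 99.72 cm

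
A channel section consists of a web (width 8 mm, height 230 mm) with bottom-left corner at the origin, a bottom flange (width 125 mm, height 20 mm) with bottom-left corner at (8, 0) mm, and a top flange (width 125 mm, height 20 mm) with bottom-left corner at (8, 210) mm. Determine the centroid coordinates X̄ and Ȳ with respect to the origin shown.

X̄ = 52.61 mm, Ȳ = 115.00 mm

Part | A | x̄ᵢ | ȳᵢ | A·x̄ᵢ | A·ȳᵢ
web | 1840.00 | 4.00 | 115.00 | 7360.00 | 211600.00
bottom flange | 2500.00 | 70.50 | 10.00 | 176250.00 | 25000.00
top flange | 2500.00 | 70.50 | 220.00 | 176250.00 | 550000.00
Σ | 6840.00 |  |  | 359860.00 | 786600.00
X̄ = 359860.00 / 6840.00 = 52.61 mm
Ȳ = 786600.00 / 6840.00 = 115.00 mm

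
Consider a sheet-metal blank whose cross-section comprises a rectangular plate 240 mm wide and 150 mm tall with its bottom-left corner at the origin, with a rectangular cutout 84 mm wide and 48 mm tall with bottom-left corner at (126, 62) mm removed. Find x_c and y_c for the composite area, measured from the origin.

x_c = 113.95 mm, y_c = 73.61 mm

plate: A = 240 × 150 = 36000.00, centroid at (120.00, 75.00).
hole: A = −(84 × 48) = -4032.00, centroid at (168.00, 86.00).
ΣA = 31968.00 mm², ΣAx_c = 3642624.00 mm³, ΣAy_c = 2353248.00 mm³.
x_c = 3642624.00/31968.00 = 113.95 mm; y_c = 2353248.00/31968.00 = 73.61 mm.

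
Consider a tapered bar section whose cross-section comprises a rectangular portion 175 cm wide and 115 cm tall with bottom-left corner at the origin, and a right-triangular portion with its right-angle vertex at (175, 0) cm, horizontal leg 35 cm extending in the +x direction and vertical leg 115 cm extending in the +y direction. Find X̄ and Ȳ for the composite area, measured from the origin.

rectangular portion: A = 175 × 115 = 20125.00, centroid at (87.50, 57.50).
triangular portion: A = ½·35·115 = 2012.50, centroid at (186.67, 38.33).
ΣA = 22137.50 cm²
ΣAX̄ = (20125.00)(87.50) + (2012.50)(186.67) = 2136604.17 cm³
ΣAȲ = (20125.00)(57.50) + (2012.50)(38.33) = 1234333.33 cm³
X̄ = 2136604.17 / 22137.50 = 96.52 cm
Ȳ = 1234333.33 / 22137.50 = 55.76 cm

X̄ = 96.52 cm, Ȳ = 55.76 cm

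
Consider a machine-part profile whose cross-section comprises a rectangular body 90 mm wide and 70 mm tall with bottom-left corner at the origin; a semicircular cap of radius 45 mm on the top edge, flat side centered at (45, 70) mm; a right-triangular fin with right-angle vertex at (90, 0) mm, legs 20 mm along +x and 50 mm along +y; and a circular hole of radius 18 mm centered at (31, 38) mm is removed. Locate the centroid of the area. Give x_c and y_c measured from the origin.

x_c = 49.47 mm, y_c = 52.84 mm

rectangular body: A = 90 × 70 = 6300.00, centroid at (45.00, 35.00).
semicircular top: A = ½π·45² = 3180.86, centroid at (45.00, 89.10).
triangular fin: A = ½·20·50 = 500.00, centroid at (96.67, 16.67).
hole: A = −π·18² = -1017.88, centroid at (31.00, 38.00).
ΣA = 8962.99 mm², ΣAx_c = 443417.99 mm³, ΣAy_c = 473564.42 mm³.
x_c = 443417.99/8962.99 = 49.47 mm; y_c = 473564.42/8962.99 = 52.84 mm.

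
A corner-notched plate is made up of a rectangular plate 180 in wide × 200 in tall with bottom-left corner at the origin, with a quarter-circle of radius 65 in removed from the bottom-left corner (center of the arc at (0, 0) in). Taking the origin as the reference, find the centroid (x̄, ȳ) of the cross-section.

x̄ = 96.34 in, ȳ = 107.35 in

Part | A | x̄ᵢ | ȳᵢ | A·x̄ᵢ | A·ȳᵢ
plate | 36000.00 | 90.00 | 100.00 | 3240000.00 | 3600000.00
removed quarter-circle | -3318.31 | 27.59 | 27.59 | -91541.67 | -91541.67
Σ | 32681.69 |  |  | 3148458.33 | 3508458.33
x̄ = 3148458.33 / 32681.69 = 96.34 in
ȳ = 3508458.33 / 32681.69 = 107.35 in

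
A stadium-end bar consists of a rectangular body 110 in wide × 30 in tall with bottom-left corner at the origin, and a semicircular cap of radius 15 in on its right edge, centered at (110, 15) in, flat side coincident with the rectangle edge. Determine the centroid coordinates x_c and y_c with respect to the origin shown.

x_c = 60.94 in, y_c = 15.00 in

rectangular body: A = 110 × 30 = 3300.00, centroid at (55.00, 15.00).
semicircular end: A = ½π·15² = 353.43, centroid at (116.37, 15.00).
ΣA = 3653.43 in², ΣAx_c = 222627.21 in³, ΣAy_c = 54801.44 in³.
x_c = 222627.21/3653.43 = 60.94 in; y_c = 54801.44/3653.43 = 15.00 in.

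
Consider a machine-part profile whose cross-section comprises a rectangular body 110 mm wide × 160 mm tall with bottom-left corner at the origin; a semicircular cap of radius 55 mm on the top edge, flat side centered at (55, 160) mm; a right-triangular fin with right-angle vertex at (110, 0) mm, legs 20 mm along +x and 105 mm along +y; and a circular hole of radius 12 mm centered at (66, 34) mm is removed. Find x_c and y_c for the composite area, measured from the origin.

rectangular body: A = 110 × 160 = 17600.00, centroid at (55.00, 80.00).
semicircular top: A = ½π·55² = 4751.66, centroid at (55.00, 183.34).
triangular fin: A = ½·20·105 = 1050.00, centroid at (116.67, 35.00).
hole: A = −π·12² = -452.39, centroid at (66.00, 34.00).
ΣA = 22949.27 mm², ΣAx_c = 1321983.54 mm³, ΣAy_c = 2300550.85 mm³.
x_c = 1321983.54/22949.27 = 57.60 mm; y_c = 2300550.85/22949.27 = 100.25 mm.

x_c = 57.60 mm, y_c = 100.25 mm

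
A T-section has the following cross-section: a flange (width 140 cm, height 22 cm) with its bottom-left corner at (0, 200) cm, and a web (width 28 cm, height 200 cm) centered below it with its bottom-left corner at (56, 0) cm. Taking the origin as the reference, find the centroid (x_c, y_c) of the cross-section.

web: A = 28 × 200 = 5600.00, centroid at (70.00, 100.00).
flange: A = 140 × 22 = 3080.00, centroid at (70.00, 211.00).
ΣA = 8680.00 cm²
ΣAx_c = (5600.00)(70.00) + (3080.00)(70.00) = 607600.00 cm³
ΣAy_c = (5600.00)(100.00) + (3080.00)(211.00) = 1209880.00 cm³
x_c = 607600.00 / 8680.00 = 70.00 cm
y_c = 1209880.00 / 8680.00 = 139.39 cm

x_c = 70.00 cm, y_c = 139.39 cm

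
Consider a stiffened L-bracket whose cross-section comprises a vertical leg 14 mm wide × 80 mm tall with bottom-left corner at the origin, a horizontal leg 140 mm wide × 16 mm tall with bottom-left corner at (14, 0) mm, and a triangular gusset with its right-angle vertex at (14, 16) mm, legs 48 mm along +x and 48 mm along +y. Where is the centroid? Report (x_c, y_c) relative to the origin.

x_c = 51.10 mm, y_c = 22.07 mm

vertical leg: A = 14 × 80 = 1120.00, centroid at (7.00, 40.00).
horizontal leg: A = 140 × 16 = 2240.00, centroid at (84.00, 8.00).
gusset: A = ½·48·48 = 1152.00, centroid at (30.00, 32.00).
ΣA = 4512.00 mm², ΣAx_c = 230560.00 mm³, ΣAy_c = 99584.00 mm³.
x_c = 230560.00/4512.00 = 51.10 mm; y_c = 99584.00/4512.00 = 22.07 mm.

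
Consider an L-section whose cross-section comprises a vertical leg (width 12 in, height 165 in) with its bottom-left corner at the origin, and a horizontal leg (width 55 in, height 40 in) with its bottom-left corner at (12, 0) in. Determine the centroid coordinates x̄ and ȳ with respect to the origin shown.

Part | A | x̄ᵢ | ȳᵢ | A·x̄ᵢ | A·ȳᵢ
vertical leg | 1980.00 | 6.00 | 82.50 | 11880.00 | 163350.00
horizontal leg | 2200.00 | 39.50 | 20.00 | 86900.00 | 44000.00
Σ | 4180.00 |  |  | 98780.00 | 207350.00
x̄ = 98780.00 / 4180.00 = 23.63 in
ȳ = 207350.00 / 4180.00 = 49.61 in

x̄ = 23.63 in, ȳ = 49.61 in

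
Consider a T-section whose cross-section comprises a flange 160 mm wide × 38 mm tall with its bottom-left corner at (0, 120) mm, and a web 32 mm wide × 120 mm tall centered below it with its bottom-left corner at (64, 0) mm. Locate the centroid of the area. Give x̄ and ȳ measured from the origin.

x̄ = 80.00 mm, ȳ = 108.42 mm

web: A = 32 × 120 = 3840.00, centroid at (80.00, 60.00).
flange: A = 160 × 38 = 6080.00, centroid at (80.00, 139.00).
ΣA = 9920.00 mm²
ΣAx̄ = (3840.00)(80.00) + (6080.00)(80.00) = 793600.00 mm³
ΣAȳ = (3840.00)(60.00) + (6080.00)(139.00) = 1075520.00 mm³
x̄ = 793600.00 / 9920.00 = 80.00 mm
ȳ = 1075520.00 / 9920.00 = 108.42 mm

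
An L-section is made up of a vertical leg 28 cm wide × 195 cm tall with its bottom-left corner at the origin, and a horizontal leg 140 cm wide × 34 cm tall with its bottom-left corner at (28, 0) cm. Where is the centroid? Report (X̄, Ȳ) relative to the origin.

X̄ = 53.12 cm, Ȳ = 60.01 cm

Part | A | x̄ᵢ | ȳᵢ | A·x̄ᵢ | A·ȳᵢ
vertical leg | 5460.00 | 14.00 | 97.50 | 76440.00 | 532350.00
horizontal leg | 4760.00 | 98.00 | 17.00 | 466480.00 | 80920.00
Σ | 10220.00 |  |  | 542920.00 | 613270.00
X̄ = 542920.00 / 10220.00 = 53.12 cm
Ȳ = 613270.00 / 10220.00 = 60.01 cm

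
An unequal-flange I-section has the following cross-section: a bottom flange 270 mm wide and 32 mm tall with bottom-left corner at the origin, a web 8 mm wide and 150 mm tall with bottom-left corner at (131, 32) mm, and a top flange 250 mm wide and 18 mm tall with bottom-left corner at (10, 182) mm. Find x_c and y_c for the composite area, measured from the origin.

x_c = 135.00 mm, y_c = 78.53 mm

bottom flange: A = 270 × 32 = 8640.00, centroid at (135.00, 16.00).
web: A = 8 × 150 = 1200.00, centroid at (135.00, 107.00).
top flange: A = 250 × 18 = 4500.00, centroid at (135.00, 191.00).
ΣA = 14340.00 mm², ΣAx_c = 1935900.00 mm³, ΣAy_c = 1126140.00 mm³.
x_c = 1935900.00/14340.00 = 135.00 mm; y_c = 1126140.00/14340.00 = 78.53 mm.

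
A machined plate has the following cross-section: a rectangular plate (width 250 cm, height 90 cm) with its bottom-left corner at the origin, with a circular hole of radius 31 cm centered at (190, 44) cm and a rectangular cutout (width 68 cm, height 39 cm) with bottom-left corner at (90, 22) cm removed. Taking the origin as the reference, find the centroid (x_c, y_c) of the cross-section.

x_c = 113.50 cm, y_c = 45.73 cm

plate: A = 250 × 90 = 22500.00, centroid at (125.00, 45.00).
hole 1: A = −π·31² = -3019.07, centroid at (190.00, 44.00).
hole 2: A = −(68 × 39) = -2652.00, centroid at (124.00, 41.50).
ΣA = 16828.93 cm², ΣAx_c = 1910028.60 cm³, ΣAy_c = 769602.90 cm³.
x_c = 1910028.60/16828.93 = 113.50 cm; y_c = 769602.90/16828.93 = 45.73 cm.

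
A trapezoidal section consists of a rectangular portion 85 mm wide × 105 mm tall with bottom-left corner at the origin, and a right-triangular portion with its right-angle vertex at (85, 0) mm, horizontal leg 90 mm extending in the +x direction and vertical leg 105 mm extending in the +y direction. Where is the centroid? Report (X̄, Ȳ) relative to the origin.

rectangular portion: A = 85 × 105 = 8925.00, centroid at (42.50, 52.50).
triangular portion: A = ½·90·105 = 4725.00, centroid at (115.00, 35.00).
ΣA = 13650.00 mm², ΣAX̄ = 922687.50 mm³, ΣAȲ = 633937.50 mm³.
X̄ = 922687.50/13650.00 = 67.60 mm; Ȳ = 633937.50/13650.00 = 46.44 mm.

X̄ = 67.60 mm, Ȳ = 46.44 mm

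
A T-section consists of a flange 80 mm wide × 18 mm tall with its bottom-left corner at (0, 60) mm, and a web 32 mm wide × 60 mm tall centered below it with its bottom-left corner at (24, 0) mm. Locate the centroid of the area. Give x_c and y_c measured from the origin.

web: A = 32 × 60 = 1920.00, centroid at (40.00, 30.00).
flange: A = 80 × 18 = 1440.00, centroid at (40.00, 69.00).
ΣA = 3360.00 mm²
ΣAx_c = (1920.00)(40.00) + (1440.00)(40.00) = 134400.00 mm³
ΣAy_c = (1920.00)(30.00) + (1440.00)(69.00) = 156960.00 mm³
x_c = 134400.00 / 3360.00 = 40.00 mm
y_c = 156960.00 / 3360.00 = 46.71 mm

x_c = 40.00 mm, y_c = 46.71 mm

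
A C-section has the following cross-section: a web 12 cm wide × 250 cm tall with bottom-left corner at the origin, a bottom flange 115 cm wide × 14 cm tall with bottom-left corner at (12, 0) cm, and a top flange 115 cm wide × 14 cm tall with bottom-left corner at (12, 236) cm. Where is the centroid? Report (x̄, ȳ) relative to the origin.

x̄ = 38.87 cm, ȳ = 125.00 cm

web: A = 12 × 250 = 3000.00, centroid at (6.00, 125.00).
bottom flange: A = 115 × 14 = 1610.00, centroid at (69.50, 7.00).
top flange: A = 115 × 14 = 1610.00, centroid at (69.50, 243.00).
ΣA = 6220.00 cm², ΣAx̄ = 241790.00 cm³, ΣAȳ = 777500.00 cm³.
x̄ = 241790.00/6220.00 = 38.87 cm; ȳ = 777500.00/6220.00 = 125.00 cm.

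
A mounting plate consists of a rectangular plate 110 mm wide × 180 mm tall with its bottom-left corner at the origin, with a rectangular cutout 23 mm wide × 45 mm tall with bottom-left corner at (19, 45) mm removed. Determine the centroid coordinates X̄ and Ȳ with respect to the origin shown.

Part | A | x̄ᵢ | ȳᵢ | A·x̄ᵢ | A·ȳᵢ
plate | 19800.00 | 55.00 | 90.00 | 1089000.00 | 1782000.00
hole | -1035.00 | 30.50 | 67.50 | -31567.50 | -69862.50
Σ | 18765.00 |  |  | 1057432.50 | 1712137.50
X̄ = 1057432.50 / 18765.00 = 56.35 mm
Ȳ = 1712137.50 / 18765.00 = 91.24 mm

X̄ = 56.35 mm, Ȳ = 91.24 mm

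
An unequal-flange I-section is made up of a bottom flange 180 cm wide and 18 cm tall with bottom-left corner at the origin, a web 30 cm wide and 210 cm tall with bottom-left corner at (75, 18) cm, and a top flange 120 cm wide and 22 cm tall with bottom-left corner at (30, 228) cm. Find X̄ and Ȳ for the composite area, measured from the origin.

bottom flange: A = 180 × 18 = 3240.00, centroid at (90.00, 9.00).
web: A = 30 × 210 = 6300.00, centroid at (90.00, 123.00).
top flange: A = 120 × 22 = 2640.00, centroid at (90.00, 239.00).
ΣA = 12180.00 cm²
ΣAX̄ = (3240.00)(90.00) + (6300.00)(90.00) + (2640.00)(90.00) = 1096200.00 cm³
ΣAȲ = (3240.00)(9.00) + (6300.00)(123.00) + (2640.00)(239.00) = 1435020.00 cm³
X̄ = 1096200.00 / 12180.00 = 90.00 cm
Ȳ = 1435020.00 / 12180.00 = 117.82 cm

X̄ = 90.00 cm, Ȳ = 117.82 cm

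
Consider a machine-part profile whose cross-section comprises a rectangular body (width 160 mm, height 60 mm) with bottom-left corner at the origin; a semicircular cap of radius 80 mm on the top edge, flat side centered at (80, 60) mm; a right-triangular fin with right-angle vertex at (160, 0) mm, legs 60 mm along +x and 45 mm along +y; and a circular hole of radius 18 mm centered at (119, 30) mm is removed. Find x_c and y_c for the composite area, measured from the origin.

x_c = 84.77 mm, y_c = 61.16 mm

rectangular body: A = 160 × 60 = 9600.00, centroid at (80.00, 30.00).
semicircular top: A = ½π·80² = 10053.10, centroid at (80.00, 93.95).
triangular fin: A = ½·60·45 = 1350.00, centroid at (180.00, 15.00).
hole: A = −π·18² = -1017.88, centroid at (119.00, 30.00).
ΣA = 19985.22 mm²
ΣAx_c = (9600.00)(80.00) + (10053.10)(80.00) + (1350.00)(180.00) + (-1017.88)(119.00) = 1694120.47 mm³
ΣAy_c = (9600.00)(30.00) + (10053.10)(93.95) + (1350.00)(15.00) + (-1017.88)(30.00) = 1222232.84 mm³
x_c = 1694120.47 / 19985.22 = 84.77 mm
y_c = 1222232.84 / 19985.22 = 61.16 mm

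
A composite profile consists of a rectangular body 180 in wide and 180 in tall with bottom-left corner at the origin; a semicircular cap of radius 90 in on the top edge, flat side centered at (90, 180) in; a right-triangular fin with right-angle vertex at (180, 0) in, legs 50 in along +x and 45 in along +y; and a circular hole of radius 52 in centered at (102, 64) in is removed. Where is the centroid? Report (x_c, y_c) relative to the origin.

x_c = 90.48 in, y_c = 136.82 in

Part | A | x̄ᵢ | ȳᵢ | A·x̄ᵢ | A·ȳᵢ
rectangular body | 32400.00 | 90.00 | 90.00 | 2916000.00 | 2916000.00
semicircular top | 12723.45 | 90.00 | 218.20 | 1145110.52 | 2776221.04
triangular fin | 1125.00 | 196.67 | 15.00 | 221250.00 | 16875.00
hole | -8494.87 | 102.00 | 64.00 | -866476.39 | -543671.46
Σ | 37753.58 |  |  | 3415884.14 | 5165424.59
x_c = 3415884.14 / 37753.58 = 90.48 in
y_c = 5165424.59 / 37753.58 = 136.82 in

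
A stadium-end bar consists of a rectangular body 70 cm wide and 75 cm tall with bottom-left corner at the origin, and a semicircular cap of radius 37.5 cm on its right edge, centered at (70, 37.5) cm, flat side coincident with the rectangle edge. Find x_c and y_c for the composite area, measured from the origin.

rectangular body: A = 70 × 75 = 5250.00, centroid at (35.00, 37.50).
semicircular end: A = ½π·37.5² = 2208.93, centroid at (85.92, 37.50).
ΣA = 7458.93 cm²
ΣAx_c = (5250.00)(35.00) + (2208.93)(85.92) = 373531.51 cm³
ΣAy_c = (5250.00)(37.50) + (2208.93)(37.50) = 279709.96 cm³
x_c = 373531.51 / 7458.93 = 50.08 cm
y_c = 279709.96 / 7458.93 = 37.50 cm

x_c = 50.08 cm, y_c = 37.50 cm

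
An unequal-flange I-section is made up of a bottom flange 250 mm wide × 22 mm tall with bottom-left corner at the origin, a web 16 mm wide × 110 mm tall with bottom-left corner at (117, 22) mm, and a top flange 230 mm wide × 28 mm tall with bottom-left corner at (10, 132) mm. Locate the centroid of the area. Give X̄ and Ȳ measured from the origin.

bottom flange: A = 250 × 22 = 5500.00, centroid at (125.00, 11.00).
web: A = 16 × 110 = 1760.00, centroid at (125.00, 77.00).
top flange: A = 230 × 28 = 6440.00, centroid at (125.00, 146.00).
ΣA = 13700.00 mm²
ΣAX̄ = (5500.00)(125.00) + (1760.00)(125.00) + (6440.00)(125.00) = 1712500.00 mm³
ΣAȲ = (5500.00)(11.00) + (1760.00)(77.00) + (6440.00)(146.00) = 1136260.00 mm³
X̄ = 1712500.00 / 13700.00 = 125.00 mm
Ȳ = 1136260.00 / 13700.00 = 82.94 mm

X̄ = 125.00 mm, Ȳ = 82.94 mm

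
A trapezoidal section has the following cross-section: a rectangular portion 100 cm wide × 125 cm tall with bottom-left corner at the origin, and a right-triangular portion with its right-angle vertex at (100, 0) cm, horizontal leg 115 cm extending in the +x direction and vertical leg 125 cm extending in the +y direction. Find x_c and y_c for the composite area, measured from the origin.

Part | A | x̄ᵢ | ȳᵢ | A·x̄ᵢ | A·ȳᵢ
rectangular portion | 12500.00 | 50.00 | 62.50 | 625000.00 | 781250.00
triangular portion | 7187.50 | 138.33 | 41.67 | 994270.83 | 299479.17
Σ | 19687.50 |  |  | 1619270.83 | 1080729.17
x_c = 1619270.83 / 19687.50 = 82.25 cm
y_c = 1080729.17 / 19687.50 = 54.89 cm

x_c = 82.25 cm, y_c = 54.89 cm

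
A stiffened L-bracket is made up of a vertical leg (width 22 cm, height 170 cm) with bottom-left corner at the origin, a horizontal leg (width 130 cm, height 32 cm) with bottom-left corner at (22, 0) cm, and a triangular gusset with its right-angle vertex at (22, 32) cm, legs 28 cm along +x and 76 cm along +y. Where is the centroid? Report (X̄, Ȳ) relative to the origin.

X̄ = 48.68 cm, Ȳ = 49.69 cm

Part | A | x̄ᵢ | ȳᵢ | A·x̄ᵢ | A·ȳᵢ
vertical leg | 3740.00 | 11.00 | 85.00 | 41140.00 | 317900.00
horizontal leg | 4160.00 | 87.00 | 16.00 | 361920.00 | 66560.00
gusset | 1064.00 | 31.33 | 57.33 | 33338.67 | 61002.67
Σ | 8964.00 |  |  | 436398.67 | 445462.67
X̄ = 436398.67 / 8964.00 = 48.68 cm
Ȳ = 445462.67 / 8964.00 = 49.69 cm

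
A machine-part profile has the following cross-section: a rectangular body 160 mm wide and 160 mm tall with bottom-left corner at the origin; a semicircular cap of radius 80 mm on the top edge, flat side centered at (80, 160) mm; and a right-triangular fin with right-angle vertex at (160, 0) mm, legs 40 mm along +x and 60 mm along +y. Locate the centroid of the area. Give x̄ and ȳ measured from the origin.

x̄ = 83.04 mm, ȳ = 109.13 mm

rectangular body: A = 160 × 160 = 25600.00, centroid at (80.00, 80.00).
semicircular top: A = ½π·80² = 10053.10, centroid at (80.00, 193.95).
triangular fin: A = ½·40·60 = 1200.00, centroid at (173.33, 20.00).
ΣA = 36853.10 mm²
ΣAx̄ = (25600.00)(80.00) + (10053.10)(80.00) + (1200.00)(173.33) = 3060247.72 mm³
ΣAȳ = (25600.00)(80.00) + (10053.10)(193.95) + (1200.00)(20.00) = 4021828.77 mm³
x̄ = 3060247.72 / 36853.10 = 83.04 mm
ȳ = 4021828.77 / 36853.10 = 109.13 mm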